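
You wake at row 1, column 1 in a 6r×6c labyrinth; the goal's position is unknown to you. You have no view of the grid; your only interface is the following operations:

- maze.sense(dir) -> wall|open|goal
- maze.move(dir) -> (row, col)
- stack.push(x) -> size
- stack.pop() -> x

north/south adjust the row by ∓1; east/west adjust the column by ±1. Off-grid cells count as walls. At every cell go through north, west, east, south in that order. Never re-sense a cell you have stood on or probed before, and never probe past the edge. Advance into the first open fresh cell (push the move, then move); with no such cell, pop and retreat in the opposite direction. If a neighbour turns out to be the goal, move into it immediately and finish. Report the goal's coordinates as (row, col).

>> maze.sense(dir='north')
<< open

>> stack.push(x='north')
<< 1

>> maze.move(dir='north')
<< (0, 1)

>> maze.sense(dir='west')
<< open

>> stack.push(x='west')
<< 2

>> maze.move(dir='west')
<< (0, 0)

>> maze.sense(dir='south')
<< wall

>> stack.pop()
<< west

>> maze.move(dir='east')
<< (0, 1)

>> maze.sense(dir='east')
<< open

>> stack.push(x='east')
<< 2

>> maze.move(dir='east')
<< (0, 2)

>> maze.sense(dir='east')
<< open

>> stack.push(x='east')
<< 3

>> maze.move(dir='east')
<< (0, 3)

>> maze.sense(dir='east')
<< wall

>> maze.sense(dir='south')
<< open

>> stack.push(x='south')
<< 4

>> maze.move(dir='south')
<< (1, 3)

>> maze.sense(dir='west')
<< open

>> stack.push(x='west')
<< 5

>> maze.move(dir='west')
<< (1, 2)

>> maze.sense(dir='south')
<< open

>> stack.push(x='south')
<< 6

>> maze.move(dir='south')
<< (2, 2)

>> maze.sense(dir='west')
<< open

>> stack.push(x='west')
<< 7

>> maze.move(dir='west')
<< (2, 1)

>> maze.sense(dir='west')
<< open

>> stack.push(x='west')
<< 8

>> maze.move(dir='west')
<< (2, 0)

>> maze.sense(dir='south')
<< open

>> stack.push(x='south')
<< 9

>> maze.move(dir='south')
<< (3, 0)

>> maze.sense(dir='east')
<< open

>> stack.push(x='east')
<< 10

>> maze.move(dir='east')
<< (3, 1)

>> maze.sense(dir='east')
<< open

>> stack.push(x='east')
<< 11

>> maze.move(dir='east')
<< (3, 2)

>> maze.sense(dir='east')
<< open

>> stack.push(x='east')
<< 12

>> maze.move(dir='east')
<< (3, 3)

>> maze.sense(dir='north')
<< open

>> stack.push(x='north')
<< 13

>> maze.move(dir='north')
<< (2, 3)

>> maze.sense(dir='east')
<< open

>> stack.push(x='east')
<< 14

>> maze.move(dir='east')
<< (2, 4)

>> maze.sense(dir='north')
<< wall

>> maze.sense(dir='east')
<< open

>> stack.push(x='east')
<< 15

>> maze.move(dir='east')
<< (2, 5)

>> maze.sense(dir='north')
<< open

>> stack.push(x='north')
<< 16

>> maze.move(dir='north')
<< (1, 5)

>> maze.sense(dir='north')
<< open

>> stack.push(x='north')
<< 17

>> maze.move(dir='north')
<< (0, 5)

>> stack.pop()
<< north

>> maze.move(dir='south')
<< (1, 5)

>> stack.pop()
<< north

>> maze.move(dir='south')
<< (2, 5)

>> maze.sense(dir='south')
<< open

>> stack.push(x='south')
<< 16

>> maze.move(dir='south')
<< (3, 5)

>> maze.sense(dir='west')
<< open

>> stack.push(x='west')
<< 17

>> maze.move(dir='west')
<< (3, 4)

>> maze.sense(dir='south')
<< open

>> stack.push(x='south')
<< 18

>> maze.move(dir='south')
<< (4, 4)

>> maze.sense(dir='west')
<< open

>> stack.push(x='west')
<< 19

>> maze.move(dir='west')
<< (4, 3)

>> maze.sense(dir='west')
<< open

>> stack.push(x='west')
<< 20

>> maze.move(dir='west')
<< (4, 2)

>> maze.sense(dir='west')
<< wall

>> maze.sense(dir='south')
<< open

>> stack.push(x='south')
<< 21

>> maze.move(dir='south')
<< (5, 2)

>> maze.sense(dir='west')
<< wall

>> maze.sense(dir='east')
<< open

>> stack.push(x='east')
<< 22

>> maze.move(dir='east')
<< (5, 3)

>> maze.sense(dir='east')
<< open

>> stack.push(x='east')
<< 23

>> maze.move(dir='east')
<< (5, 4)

>> maze.sense(dir='east')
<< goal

>> maze.move(dir='east')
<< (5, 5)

Answer: (5, 5)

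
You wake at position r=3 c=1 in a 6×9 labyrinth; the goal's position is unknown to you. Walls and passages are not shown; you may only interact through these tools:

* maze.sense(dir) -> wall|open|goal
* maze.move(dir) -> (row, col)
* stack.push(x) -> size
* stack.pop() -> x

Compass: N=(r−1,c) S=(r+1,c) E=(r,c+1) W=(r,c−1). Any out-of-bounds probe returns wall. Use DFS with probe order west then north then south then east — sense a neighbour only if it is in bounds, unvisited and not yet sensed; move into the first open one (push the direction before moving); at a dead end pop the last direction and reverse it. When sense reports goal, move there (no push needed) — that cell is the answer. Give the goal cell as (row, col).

$ maze.sense west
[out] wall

$ maze.sense north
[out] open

$ stack.push north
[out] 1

$ maze.move north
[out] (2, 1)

$ maze.sense west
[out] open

$ stack.push west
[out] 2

$ maze.move west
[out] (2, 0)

$ maze.sense north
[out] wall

$ stack.pop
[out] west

$ maze.move east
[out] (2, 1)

$ maze.sense north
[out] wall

$ maze.sense east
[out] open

$ stack.push east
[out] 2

$ maze.move east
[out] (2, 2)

$ maze.sense north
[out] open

$ stack.push north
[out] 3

$ maze.move north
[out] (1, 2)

$ maze.sense north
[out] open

$ stack.push north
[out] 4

$ maze.move north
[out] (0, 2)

$ maze.sense west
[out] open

$ stack.push west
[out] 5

$ maze.move west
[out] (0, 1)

$ maze.sense west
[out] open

$ stack.push west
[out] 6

$ maze.move west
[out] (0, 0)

$ stack.pop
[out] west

$ maze.move east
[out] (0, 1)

$ stack.pop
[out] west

$ maze.move east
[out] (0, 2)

$ maze.sense east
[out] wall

$ stack.pop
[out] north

$ maze.move south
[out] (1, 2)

$ maze.sense east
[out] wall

$ stack.pop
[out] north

$ maze.move south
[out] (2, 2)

$ maze.sense south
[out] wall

$ maze.sense east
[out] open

$ stack.push east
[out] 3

$ maze.move east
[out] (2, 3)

$ maze.sense south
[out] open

$ stack.push south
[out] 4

$ maze.move south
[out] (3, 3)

$ maze.sense south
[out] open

$ stack.push south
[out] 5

$ maze.move south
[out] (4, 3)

$ maze.sense west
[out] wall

$ maze.sense south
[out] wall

$ maze.sense east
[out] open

$ stack.push east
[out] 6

$ maze.move east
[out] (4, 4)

$ maze.sense north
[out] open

$ stack.push north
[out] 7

$ maze.move north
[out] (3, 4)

$ maze.sense north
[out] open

$ stack.push north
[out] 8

$ maze.move north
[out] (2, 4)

$ maze.sense north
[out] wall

$ maze.sense east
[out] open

$ stack.push east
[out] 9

$ maze.move east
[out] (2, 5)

$ maze.sense north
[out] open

$ stack.push north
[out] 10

$ maze.move north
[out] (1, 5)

$ maze.sense north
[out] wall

$ maze.sense east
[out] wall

$ stack.pop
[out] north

$ maze.move south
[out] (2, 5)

$ maze.sense south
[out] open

$ stack.push south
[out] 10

$ maze.move south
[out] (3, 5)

$ maze.sense south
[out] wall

$ maze.sense east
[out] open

$ stack.push east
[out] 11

$ maze.move east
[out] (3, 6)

$ maze.sense north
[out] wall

$ maze.sense south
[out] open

$ stack.push south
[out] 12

$ maze.move south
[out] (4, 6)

$ maze.sense south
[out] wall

$ maze.sense east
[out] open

$ stack.push east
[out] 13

$ maze.move east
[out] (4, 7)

$ maze.sense north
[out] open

$ stack.push north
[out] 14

$ maze.move north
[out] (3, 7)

$ maze.sense north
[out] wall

$ maze.sense east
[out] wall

$ stack.pop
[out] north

$ maze.move south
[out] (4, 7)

$ maze.sense south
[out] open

$ stack.push south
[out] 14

$ maze.move south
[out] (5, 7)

$ maze.sense east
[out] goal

$ maze.move east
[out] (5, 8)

Answer: (5, 8)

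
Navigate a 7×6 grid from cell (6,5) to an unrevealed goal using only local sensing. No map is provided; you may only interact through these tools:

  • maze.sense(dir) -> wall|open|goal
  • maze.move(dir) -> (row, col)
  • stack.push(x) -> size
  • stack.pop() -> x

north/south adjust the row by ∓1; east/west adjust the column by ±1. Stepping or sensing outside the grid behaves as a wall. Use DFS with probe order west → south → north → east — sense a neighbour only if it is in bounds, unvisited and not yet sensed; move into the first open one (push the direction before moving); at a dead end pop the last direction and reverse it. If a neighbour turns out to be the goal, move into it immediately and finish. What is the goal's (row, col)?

~$ maze.sense west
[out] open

~$ stack.push west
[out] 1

~$ maze.move west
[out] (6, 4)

~$ maze.sense west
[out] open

~$ stack.push west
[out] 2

~$ maze.move west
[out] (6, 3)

~$ maze.sense west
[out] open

~$ stack.push west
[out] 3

~$ maze.move west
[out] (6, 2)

~$ maze.sense west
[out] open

~$ stack.push west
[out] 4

~$ maze.move west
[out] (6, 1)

~$ maze.sense west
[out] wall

~$ maze.sense north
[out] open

~$ stack.push north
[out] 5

~$ maze.move north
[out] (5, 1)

~$ maze.sense west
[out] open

~$ stack.push west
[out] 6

~$ maze.move west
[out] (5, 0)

~$ maze.sense north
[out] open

~$ stack.push north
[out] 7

~$ maze.move north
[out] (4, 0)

~$ maze.sense north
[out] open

~$ stack.push north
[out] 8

~$ maze.move north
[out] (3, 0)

~$ maze.sense north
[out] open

~$ stack.push north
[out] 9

~$ maze.move north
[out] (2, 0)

~$ maze.sense north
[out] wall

~$ maze.sense east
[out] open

~$ stack.push east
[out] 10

~$ maze.move east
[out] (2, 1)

~$ maze.sense south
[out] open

~$ stack.push south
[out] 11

~$ maze.move south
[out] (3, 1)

~$ maze.sense south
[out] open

~$ stack.push south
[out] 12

~$ maze.move south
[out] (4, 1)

~$ maze.sense east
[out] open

~$ stack.push east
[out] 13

~$ maze.move east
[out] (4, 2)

~$ maze.sense south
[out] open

~$ stack.push south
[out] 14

~$ maze.move south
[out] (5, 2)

~$ maze.sense east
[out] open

~$ stack.push east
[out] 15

~$ maze.move east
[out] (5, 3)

~$ maze.sense north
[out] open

~$ stack.push north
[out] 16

~$ maze.move north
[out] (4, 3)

~$ maze.sense north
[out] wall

~$ maze.sense east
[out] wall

~$ stack.pop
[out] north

~$ maze.move south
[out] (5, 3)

~$ maze.sense east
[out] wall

~$ stack.pop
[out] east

~$ maze.move west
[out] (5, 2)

~$ stack.pop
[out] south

~$ maze.move north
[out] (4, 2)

~$ maze.sense north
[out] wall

~$ stack.pop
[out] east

~$ maze.move west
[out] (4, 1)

~$ stack.pop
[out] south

~$ maze.move north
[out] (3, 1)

~$ stack.pop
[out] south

~$ maze.move north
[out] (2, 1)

~$ maze.sense north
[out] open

~$ stack.push north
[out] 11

~$ maze.move north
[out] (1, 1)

~$ maze.sense north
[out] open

~$ stack.push north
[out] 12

~$ maze.move north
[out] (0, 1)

~$ maze.sense west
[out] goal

~$ maze.move west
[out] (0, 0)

Answer: (0, 0)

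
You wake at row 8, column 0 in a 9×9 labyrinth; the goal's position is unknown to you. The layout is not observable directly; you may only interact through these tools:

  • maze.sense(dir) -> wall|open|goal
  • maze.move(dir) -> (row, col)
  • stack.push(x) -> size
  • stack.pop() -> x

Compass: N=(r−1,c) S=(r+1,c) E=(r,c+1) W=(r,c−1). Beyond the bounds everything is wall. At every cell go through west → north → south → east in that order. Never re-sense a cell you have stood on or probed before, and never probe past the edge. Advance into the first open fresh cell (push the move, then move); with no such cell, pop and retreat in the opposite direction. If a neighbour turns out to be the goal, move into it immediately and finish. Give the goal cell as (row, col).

-- 1. maze.sense(dir='north') : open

-- 2. stack.push(x='north') : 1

-- 3. maze.move(dir='north') : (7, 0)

-- 4. maze.sense(dir='north') : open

-- 5. stack.push(x='north') : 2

-- 6. maze.move(dir='north') : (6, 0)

-- 7. maze.sense(dir='north') : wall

-- 8. maze.sense(dir='east') : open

-- 9. stack.push(x='east') : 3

-- 10. maze.move(dir='east') : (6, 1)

-- 11. maze.sense(dir='north') : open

-- 12. stack.push(x='north') : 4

-- 13. maze.move(dir='north') : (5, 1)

-- 14. maze.sense(dir='north') : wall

-- 15. maze.sense(dir='east') : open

-- 16. stack.push(x='east') : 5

-- 17. maze.move(dir='east') : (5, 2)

-- 18. maze.sense(dir='north') : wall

-- 19. maze.sense(dir='south') : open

-- 20. stack.push(x='south') : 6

-- 21. maze.move(dir='south') : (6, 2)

-- 22. maze.sense(dir='south') : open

-- 23. stack.push(x='south') : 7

-- 24. maze.move(dir='south') : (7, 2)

-- 25. maze.sense(dir='west') : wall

-- 26. maze.sense(dir='south') : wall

-- 27. maze.sense(dir='east') : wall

-- 28. stack.pop() : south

-- 29. maze.move(dir='north') : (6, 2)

-- 30. maze.sense(dir='east') : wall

-- 31. stack.pop() : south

-- 32. maze.move(dir='north') : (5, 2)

-- 33. maze.sense(dir='east') : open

-- 34. stack.push(x='east') : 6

-- 35. maze.move(dir='east') : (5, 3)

-- 36. maze.sense(dir='north') : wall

-- 37. maze.sense(dir='east') : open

-- 38. stack.push(x='east') : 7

-- 39. maze.move(dir='east') : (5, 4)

-- 40. maze.sense(dir='north') : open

-- 41. stack.push(x='north') : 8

-- 42. maze.move(dir='north') : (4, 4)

-- 43. maze.sense(dir='north') : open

-- 44. stack.push(x='north') : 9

-- 45. maze.move(dir='north') : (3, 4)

-- 46. maze.sense(dir='west') : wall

-- 47. maze.sense(dir='north') : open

-- 48. stack.push(x='north') : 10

-- 49. maze.move(dir='north') : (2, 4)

-- 50. maze.sense(dir='west') : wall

-- 51. maze.sense(dir='north') : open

-- 52. stack.push(x='north') : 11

-- 53. maze.move(dir='north') : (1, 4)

-- 54. maze.sense(dir='west') : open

-- 55. stack.push(x='west') : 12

-- 56. maze.move(dir='west') : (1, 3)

-- 57. maze.sense(dir='west') : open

-- 58. stack.push(x='west') : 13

-- 59. maze.move(dir='west') : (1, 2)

-- 60. maze.sense(dir='west') : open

-- 61. stack.push(x='west') : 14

-- 62. maze.move(dir='west') : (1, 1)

-- 63. maze.sense(dir='west') : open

-- 64. stack.push(x='west') : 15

-- 65. maze.move(dir='west') : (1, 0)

-- 66. maze.sense(dir='north') : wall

-- 67. maze.sense(dir='south') : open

-- 68. stack.push(x='south') : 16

-- 69. maze.move(dir='south') : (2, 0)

-- 70. maze.sense(dir='south') : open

-- 71. stack.push(x='south') : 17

-- 72. maze.move(dir='south') : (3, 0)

-- 73. maze.sense(dir='south') : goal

-- 74. maze.move(dir='south') : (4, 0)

Answer: (4, 0)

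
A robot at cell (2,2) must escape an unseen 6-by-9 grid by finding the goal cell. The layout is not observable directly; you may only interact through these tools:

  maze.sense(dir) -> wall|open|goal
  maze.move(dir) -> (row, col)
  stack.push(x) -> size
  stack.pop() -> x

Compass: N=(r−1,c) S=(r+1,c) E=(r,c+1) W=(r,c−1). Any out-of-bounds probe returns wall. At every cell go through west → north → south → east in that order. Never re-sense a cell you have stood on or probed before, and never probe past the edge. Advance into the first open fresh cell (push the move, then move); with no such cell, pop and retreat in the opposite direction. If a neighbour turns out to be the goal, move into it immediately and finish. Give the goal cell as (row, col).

;; maze.sense(dir='west') : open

;; stack.push(x='west') : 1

;; maze.move(dir='west') : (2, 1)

;; maze.sense(dir='west') : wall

;; maze.sense(dir='north') : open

;; stack.push(x='north') : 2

;; maze.move(dir='north') : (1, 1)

;; maze.sense(dir='west') : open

;; stack.push(x='west') : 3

;; maze.move(dir='west') : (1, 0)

;; maze.sense(dir='north') : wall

;; stack.pop() : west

;; maze.move(dir='east') : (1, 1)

;; maze.sense(dir='north') : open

;; stack.push(x='north') : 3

;; maze.move(dir='north') : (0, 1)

;; maze.sense(dir='east') : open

;; stack.push(x='east') : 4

;; maze.move(dir='east') : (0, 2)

;; maze.sense(dir='south') : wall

;; maze.sense(dir='east') : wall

;; stack.pop() : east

;; maze.move(dir='west') : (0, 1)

;; stack.pop() : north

;; maze.move(dir='south') : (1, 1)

;; stack.pop() : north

;; maze.move(dir='south') : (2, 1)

;; maze.sense(dir='south') : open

;; stack.push(x='south') : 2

;; maze.move(dir='south') : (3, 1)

;; maze.sense(dir='west') : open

;; stack.push(x='west') : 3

;; maze.move(dir='west') : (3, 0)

;; maze.sense(dir='south') : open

;; stack.push(x='south') : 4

;; maze.move(dir='south') : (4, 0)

;; maze.sense(dir='south') : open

;; stack.push(x='south') : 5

;; maze.move(dir='south') : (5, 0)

;; maze.sense(dir='east') : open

;; stack.push(x='east') : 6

;; maze.move(dir='east') : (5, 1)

;; maze.sense(dir='north') : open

;; stack.push(x='north') : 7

;; maze.move(dir='north') : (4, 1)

;; maze.sense(dir='east') : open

;; stack.push(x='east') : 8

;; maze.move(dir='east') : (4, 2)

;; maze.sense(dir='north') : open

;; stack.push(x='north') : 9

;; maze.move(dir='north') : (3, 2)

;; maze.sense(dir='east') : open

;; stack.push(x='east') : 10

;; maze.move(dir='east') : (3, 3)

;; maze.sense(dir='north') : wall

;; maze.sense(dir='south') : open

;; stack.push(x='south') : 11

;; maze.move(dir='south') : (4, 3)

;; maze.sense(dir='south') : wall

;; maze.sense(dir='east') : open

;; stack.push(x='east') : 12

;; maze.move(dir='east') : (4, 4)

;; maze.sense(dir='north') : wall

;; maze.sense(dir='south') : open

;; stack.push(x='south') : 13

;; maze.move(dir='south') : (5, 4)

;; maze.sense(dir='east') : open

;; stack.push(x='east') : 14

;; maze.move(dir='east') : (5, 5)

;; maze.sense(dir='north') : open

;; stack.push(x='north') : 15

;; maze.move(dir='north') : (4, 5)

;; maze.sense(dir='north') : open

;; stack.push(x='north') : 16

;; maze.move(dir='north') : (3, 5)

;; maze.sense(dir='north') : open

;; stack.push(x='north') : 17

;; maze.move(dir='north') : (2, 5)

;; maze.sense(dir='west') : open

;; stack.push(x='west') : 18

;; maze.move(dir='west') : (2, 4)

;; maze.sense(dir='north') : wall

;; stack.pop() : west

;; maze.move(dir='east') : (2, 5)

;; maze.sense(dir='north') : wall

;; maze.sense(dir='east') : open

;; stack.push(x='east') : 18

;; maze.move(dir='east') : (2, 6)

;; maze.sense(dir='north') : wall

;; maze.sense(dir='south') : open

;; stack.push(x='south') : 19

;; maze.move(dir='south') : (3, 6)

;; maze.sense(dir='south') : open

;; stack.push(x='south') : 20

;; maze.move(dir='south') : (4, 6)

;; maze.sense(dir='south') : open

;; stack.push(x='south') : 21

;; maze.move(dir='south') : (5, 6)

;; maze.sense(dir='east') : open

;; stack.push(x='east') : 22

;; maze.move(dir='east') : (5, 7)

;; maze.sense(dir='north') : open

;; stack.push(x='north') : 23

;; maze.move(dir='north') : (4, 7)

;; maze.sense(dir='north') : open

;; stack.push(x='north') : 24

;; maze.move(dir='north') : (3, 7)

;; maze.sense(dir='north') : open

;; stack.push(x='north') : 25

;; maze.move(dir='north') : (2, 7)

;; maze.sense(dir='north') : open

;; stack.push(x='north') : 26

;; maze.move(dir='north') : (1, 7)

;; maze.sense(dir='north') : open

;; stack.push(x='north') : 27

;; maze.move(dir='north') : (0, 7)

;; maze.sense(dir='west') : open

;; stack.push(x='west') : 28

;; maze.move(dir='west') : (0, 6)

;; maze.sense(dir='west') : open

;; stack.push(x='west') : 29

;; maze.move(dir='west') : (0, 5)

;; maze.sense(dir='west') : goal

;; maze.move(dir='west') : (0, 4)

Answer: (0, 4)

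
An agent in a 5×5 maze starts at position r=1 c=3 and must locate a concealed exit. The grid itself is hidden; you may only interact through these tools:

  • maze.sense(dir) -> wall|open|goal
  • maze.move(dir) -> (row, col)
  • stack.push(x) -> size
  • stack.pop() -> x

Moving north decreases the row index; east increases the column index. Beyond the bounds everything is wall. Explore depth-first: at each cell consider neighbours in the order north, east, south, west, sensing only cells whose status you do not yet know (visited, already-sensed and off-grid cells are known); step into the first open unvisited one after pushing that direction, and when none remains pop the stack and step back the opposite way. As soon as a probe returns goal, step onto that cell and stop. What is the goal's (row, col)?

$ sense dir=north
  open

$ push x=north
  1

$ move dir=north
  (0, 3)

$ sense dir=east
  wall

$ sense dir=west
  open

$ push x=west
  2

$ move dir=west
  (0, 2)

$ sense dir=south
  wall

$ sense dir=west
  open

$ push x=west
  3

$ move dir=west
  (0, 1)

$ sense dir=south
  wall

$ sense dir=west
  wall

$ pop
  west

$ move dir=east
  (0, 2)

$ pop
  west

$ move dir=east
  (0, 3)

$ pop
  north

$ move dir=south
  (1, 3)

$ sense dir=east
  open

$ push x=east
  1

$ move dir=east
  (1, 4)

$ sense dir=south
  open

$ push x=south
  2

$ move dir=south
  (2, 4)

$ sense dir=south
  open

$ push x=south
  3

$ move dir=south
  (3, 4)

$ sense dir=south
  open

$ push x=south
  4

$ move dir=south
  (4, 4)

$ sense dir=west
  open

$ push x=west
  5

$ move dir=west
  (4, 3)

$ sense dir=north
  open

$ push x=north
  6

$ move dir=north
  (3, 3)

$ sense dir=north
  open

$ push x=north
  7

$ move dir=north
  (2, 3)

$ sense dir=west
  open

$ push x=west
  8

$ move dir=west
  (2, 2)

$ sense dir=south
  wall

$ sense dir=west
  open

$ push x=west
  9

$ move dir=west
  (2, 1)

$ sense dir=south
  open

$ push x=south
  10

$ move dir=south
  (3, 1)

$ sense dir=south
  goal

$ move dir=south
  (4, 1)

Answer: (4, 1)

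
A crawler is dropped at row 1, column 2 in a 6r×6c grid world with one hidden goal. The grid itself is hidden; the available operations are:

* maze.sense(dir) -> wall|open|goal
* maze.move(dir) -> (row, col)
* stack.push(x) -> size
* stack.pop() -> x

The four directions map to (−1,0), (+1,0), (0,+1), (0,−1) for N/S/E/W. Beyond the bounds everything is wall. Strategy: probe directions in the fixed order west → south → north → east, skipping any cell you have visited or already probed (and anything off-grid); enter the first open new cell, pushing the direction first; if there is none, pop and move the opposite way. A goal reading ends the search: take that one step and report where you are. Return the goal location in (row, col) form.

! 1. maze.sense(dir=west) : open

! 2. stack.push(x=west) : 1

! 3. maze.move(dir=west) : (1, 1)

! 4. maze.sense(dir=west) : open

! 5. stack.push(x=west) : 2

! 6. maze.move(dir=west) : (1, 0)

! 7. maze.sense(dir=south) : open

! 8. stack.push(x=south) : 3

! 9. maze.move(dir=south) : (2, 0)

! 10. maze.sense(dir=south) : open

! 11. stack.push(x=south) : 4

! 12. maze.move(dir=south) : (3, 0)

! 13. maze.sense(dir=south) : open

! 14. stack.push(x=south) : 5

! 15. maze.move(dir=south) : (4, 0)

! 16. maze.sense(dir=south) : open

! 17. stack.push(x=south) : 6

! 18. maze.move(dir=south) : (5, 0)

! 19. maze.sense(dir=east) : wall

! 20. stack.pop() : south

! 21. maze.move(dir=north) : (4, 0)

! 22. maze.sense(dir=east) : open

! 23. stack.push(x=east) : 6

! 24. maze.move(dir=east) : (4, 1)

! 25. maze.sense(dir=north) : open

! 26. stack.push(x=north) : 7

! 27. maze.move(dir=north) : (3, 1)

! 28. maze.sense(dir=north) : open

! 29. stack.push(x=north) : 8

! 30. maze.move(dir=north) : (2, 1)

! 31. maze.sense(dir=east) : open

! 32. stack.push(x=east) : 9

! 33. maze.move(dir=east) : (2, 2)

! 34. maze.sense(dir=south) : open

! 35. stack.push(x=south) : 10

! 36. maze.move(dir=south) : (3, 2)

! 37. maze.sense(dir=south) : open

! 38. stack.push(x=south) : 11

! 39. maze.move(dir=south) : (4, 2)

! 40. maze.sense(dir=south) : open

! 41. stack.push(x=south) : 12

! 42. maze.move(dir=south) : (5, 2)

! 43. maze.sense(dir=east) : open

! 44. stack.push(x=east) : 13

! 45. maze.move(dir=east) : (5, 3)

! 46. maze.sense(dir=north) : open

! 47. stack.push(x=north) : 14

! 48. maze.move(dir=north) : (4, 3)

! 49. maze.sense(dir=north) : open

! 50. stack.push(x=north) : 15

! 51. maze.move(dir=north) : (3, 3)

! 52. maze.sense(dir=north) : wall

! 53. maze.sense(dir=east) : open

! 54. stack.push(x=east) : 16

! 55. maze.move(dir=east) : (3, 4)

! 56. maze.sense(dir=south) : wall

! 57. maze.sense(dir=north) : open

! 58. stack.push(x=north) : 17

! 59. maze.move(dir=north) : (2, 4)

! 60. maze.sense(dir=north) : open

! 61. stack.push(x=north) : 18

! 62. maze.move(dir=north) : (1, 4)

! 63. maze.sense(dir=west) : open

! 64. stack.push(x=west) : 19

! 65. maze.move(dir=west) : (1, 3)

! 66. maze.sense(dir=north) : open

! 67. stack.push(x=north) : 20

! 68. maze.move(dir=north) : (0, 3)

! 69. maze.sense(dir=west) : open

! 70. stack.push(x=west) : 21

! 71. maze.move(dir=west) : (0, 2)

! 72. maze.sense(dir=west) : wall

! 73. stack.pop() : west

! 74. maze.move(dir=east) : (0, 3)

! 75. maze.sense(dir=east) : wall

! 76. stack.pop() : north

! 77. maze.move(dir=south) : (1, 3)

! 78. stack.pop() : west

! 79. maze.move(dir=east) : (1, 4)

! 80. maze.sense(dir=east) : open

! 81. stack.push(x=east) : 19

! 82. maze.move(dir=east) : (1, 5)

! 83. maze.sense(dir=south) : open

! 84. stack.push(x=south) : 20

! 85. maze.move(dir=south) : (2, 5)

! 86. maze.sense(dir=south) : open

! 87. stack.push(x=south) : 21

! 88. maze.move(dir=south) : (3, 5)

! 89. maze.sense(dir=south) : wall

! 90. stack.pop() : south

! 91. maze.move(dir=north) : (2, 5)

! 92. stack.pop() : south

! 93. maze.move(dir=north) : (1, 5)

! 94. maze.sense(dir=north) : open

! 95. stack.push(x=north) : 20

! 96. maze.move(dir=north) : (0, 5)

! 97. stack.pop() : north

! 98. maze.move(dir=south) : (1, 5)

! 99. stack.pop() : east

! 100. maze.move(dir=west) : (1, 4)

! 101. stack.pop() : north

! 102. maze.move(dir=south) : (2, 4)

! 103. stack.pop() : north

! 104. maze.move(dir=south) : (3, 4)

! 105. stack.pop() : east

! 106. maze.move(dir=west) : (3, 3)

! 107. stack.pop() : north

! 108. maze.move(dir=south) : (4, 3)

! 109. stack.pop() : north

! 110. maze.move(dir=south) : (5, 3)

! 111. maze.sense(dir=east) : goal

! 112. maze.move(dir=east) : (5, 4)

Answer: (5, 4)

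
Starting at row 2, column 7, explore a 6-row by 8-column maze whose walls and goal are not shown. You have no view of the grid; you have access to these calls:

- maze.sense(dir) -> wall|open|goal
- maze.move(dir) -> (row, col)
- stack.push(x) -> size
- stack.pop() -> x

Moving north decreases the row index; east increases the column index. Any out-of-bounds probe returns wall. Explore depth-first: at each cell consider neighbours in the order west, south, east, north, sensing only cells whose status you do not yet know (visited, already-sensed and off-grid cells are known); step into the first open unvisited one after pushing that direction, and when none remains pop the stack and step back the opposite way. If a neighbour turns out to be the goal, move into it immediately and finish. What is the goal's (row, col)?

Action: sense[dir→west]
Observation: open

Action: push[x→west]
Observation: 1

Action: move[dir→west]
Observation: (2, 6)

Action: sense[dir→west]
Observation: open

Action: push[x→west]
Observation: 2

Action: move[dir→west]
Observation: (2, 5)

Action: sense[dir→west]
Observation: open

Action: push[x→west]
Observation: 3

Action: move[dir→west]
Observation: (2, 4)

Action: sense[dir→west]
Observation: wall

Action: sense[dir→south]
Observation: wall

Action: sense[dir→north]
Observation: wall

Action: pop[]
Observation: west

Action: move[dir→east]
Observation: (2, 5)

Action: sense[dir→south]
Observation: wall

Action: sense[dir→north]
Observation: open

Action: push[x→north]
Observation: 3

Action: move[dir→north]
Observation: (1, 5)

Action: sense[dir→east]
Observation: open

Action: push[x→east]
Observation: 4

Action: move[dir→east]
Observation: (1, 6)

Action: sense[dir→east]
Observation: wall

Action: sense[dir→north]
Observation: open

Action: push[x→north]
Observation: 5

Action: move[dir→north]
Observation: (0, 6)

Action: sense[dir→west]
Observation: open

Action: push[x→west]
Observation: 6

Action: move[dir→west]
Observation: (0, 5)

Action: sense[dir→west]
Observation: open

Action: push[x→west]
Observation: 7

Action: move[dir→west]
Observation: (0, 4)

Action: sense[dir→west]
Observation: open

Action: push[x→west]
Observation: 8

Action: move[dir→west]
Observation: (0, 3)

Action: sense[dir→west]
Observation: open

Action: push[x→west]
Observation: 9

Action: move[dir→west]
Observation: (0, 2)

Action: sense[dir→west]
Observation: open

Action: push[x→west]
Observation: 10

Action: move[dir→west]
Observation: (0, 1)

Action: sense[dir→west]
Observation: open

Action: push[x→west]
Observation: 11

Action: move[dir→west]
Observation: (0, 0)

Action: sense[dir→south]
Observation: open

Action: push[x→south]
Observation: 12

Action: move[dir→south]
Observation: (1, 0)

Action: sense[dir→south]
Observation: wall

Action: sense[dir→east]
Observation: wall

Action: pop[]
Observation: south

Action: move[dir→north]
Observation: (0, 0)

Action: pop[]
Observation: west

Action: move[dir→east]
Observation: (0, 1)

Action: pop[]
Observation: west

Action: move[dir→east]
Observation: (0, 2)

Action: sense[dir→south]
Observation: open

Action: push[x→south]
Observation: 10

Action: move[dir→south]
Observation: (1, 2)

Action: sense[dir→south]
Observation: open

Action: push[x→south]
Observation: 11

Action: move[dir→south]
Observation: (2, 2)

Action: sense[dir→west]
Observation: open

Action: push[x→west]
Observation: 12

Action: move[dir→west]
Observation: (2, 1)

Action: sense[dir→south]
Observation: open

Action: push[x→south]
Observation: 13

Action: move[dir→south]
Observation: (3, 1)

Action: sense[dir→west]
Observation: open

Action: push[x→west]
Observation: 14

Action: move[dir→west]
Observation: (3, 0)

Action: sense[dir→south]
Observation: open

Action: push[x→south]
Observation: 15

Action: move[dir→south]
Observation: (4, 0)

Action: sense[dir→south]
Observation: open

Action: push[x→south]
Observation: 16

Action: move[dir→south]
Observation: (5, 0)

Action: sense[dir→east]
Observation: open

Action: push[x→east]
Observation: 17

Action: move[dir→east]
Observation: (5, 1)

Action: sense[dir→east]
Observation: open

Action: push[x→east]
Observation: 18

Action: move[dir→east]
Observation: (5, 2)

Action: sense[dir→east]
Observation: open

Action: push[x→east]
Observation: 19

Action: move[dir→east]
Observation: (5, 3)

Action: sense[dir→east]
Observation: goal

Action: move[dir→east]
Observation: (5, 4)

Answer: (5, 4)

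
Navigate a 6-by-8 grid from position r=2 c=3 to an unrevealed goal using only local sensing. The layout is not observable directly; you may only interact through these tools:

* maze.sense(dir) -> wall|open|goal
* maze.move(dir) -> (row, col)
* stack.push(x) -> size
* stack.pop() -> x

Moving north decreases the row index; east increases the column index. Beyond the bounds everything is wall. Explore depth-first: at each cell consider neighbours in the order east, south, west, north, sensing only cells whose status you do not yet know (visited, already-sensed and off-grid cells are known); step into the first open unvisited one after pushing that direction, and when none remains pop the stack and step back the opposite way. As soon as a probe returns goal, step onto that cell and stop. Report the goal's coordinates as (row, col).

Do: sense[east]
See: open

Do: push[east]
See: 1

Do: move[east]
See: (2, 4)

Do: sense[east]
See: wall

Do: sense[south]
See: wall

Do: sense[north]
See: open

Do: push[north]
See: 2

Do: move[north]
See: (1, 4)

Do: sense[east]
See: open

Do: push[east]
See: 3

Do: move[east]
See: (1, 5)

Do: sense[east]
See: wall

Do: sense[north]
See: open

Do: push[north]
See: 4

Do: move[north]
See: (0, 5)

Do: sense[east]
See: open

Do: push[east]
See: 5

Do: move[east]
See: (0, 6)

Do: sense[east]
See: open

Do: push[east]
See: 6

Do: move[east]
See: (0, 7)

Do: sense[south]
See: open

Do: push[south]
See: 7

Do: move[south]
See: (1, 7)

Do: sense[south]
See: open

Do: push[south]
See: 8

Do: move[south]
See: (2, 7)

Do: sense[south]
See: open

Do: push[south]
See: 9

Do: move[south]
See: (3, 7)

Do: sense[south]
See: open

Do: push[south]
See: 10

Do: move[south]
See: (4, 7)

Do: sense[south]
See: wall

Do: sense[west]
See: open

Do: push[west]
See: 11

Do: move[west]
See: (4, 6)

Do: sense[south]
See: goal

Do: move[south]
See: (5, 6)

Answer: (5, 6)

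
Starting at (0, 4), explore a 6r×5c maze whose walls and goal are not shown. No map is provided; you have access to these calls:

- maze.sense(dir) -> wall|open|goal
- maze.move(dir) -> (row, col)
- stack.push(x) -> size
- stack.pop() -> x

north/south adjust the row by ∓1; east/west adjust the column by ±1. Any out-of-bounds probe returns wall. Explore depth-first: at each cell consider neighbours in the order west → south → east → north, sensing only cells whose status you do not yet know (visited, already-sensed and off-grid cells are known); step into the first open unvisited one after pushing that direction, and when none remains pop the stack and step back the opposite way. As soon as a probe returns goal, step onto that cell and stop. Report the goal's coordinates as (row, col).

I use maze.sense passing dir=west, yielding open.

Next I call stack.push passing x=west, which returns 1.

I try maze.move passing dir=west, yielding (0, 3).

I use maze.sense passing dir=west, — result: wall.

I call maze.sense passing dir=south, yielding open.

Next I call stack.push passing x=south, yielding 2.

Next I call maze.move passing dir=south, → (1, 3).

I invoke maze.sense passing dir=west, which returns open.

Now I run stack.push passing x=west, and see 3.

Next I call maze.move passing dir=west, yielding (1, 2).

I try maze.sense passing dir=west, yielding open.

Calling stack.push passing x=west, and see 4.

I call maze.move passing dir=west, which returns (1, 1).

Now I run maze.sense passing dir=west, yielding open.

Using stack.push passing x=west, and observe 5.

Invoking maze.move passing dir=west, which returns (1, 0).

I try maze.sense passing dir=south, — result: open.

I call stack.push passing x=south, — result: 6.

I call maze.move passing dir=south, → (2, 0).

I try maze.sense passing dir=south, and observe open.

I invoke stack.push passing x=south, which returns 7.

Now I run maze.move passing dir=south, yielding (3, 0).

Calling maze.sense passing dir=south, : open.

I run stack.push passing x=south, giving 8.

I invoke maze.move passing dir=south, yielding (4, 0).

Calling maze.sense passing dir=south, and get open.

Calling stack.push passing x=south, and see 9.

Invoking maze.move passing dir=south, : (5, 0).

Next I call maze.sense passing dir=east, giving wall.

I run stack.pop, yielding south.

I try maze.move passing dir=north, which returns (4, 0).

Invoking maze.sense passing dir=east, : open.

Using stack.push passing x=east, — result: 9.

Calling maze.move passing dir=east, : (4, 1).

I use maze.sense passing dir=east, and get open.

Now I run stack.push passing x=east, → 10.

Next I call maze.move passing dir=east, → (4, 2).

Invoking maze.sense passing dir=south, and see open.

Next I call stack.push passing x=south, and see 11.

Now I run maze.move passing dir=south, and see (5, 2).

I run maze.sense passing dir=east, and see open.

Calling stack.push passing x=east, giving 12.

Next I call maze.move passing dir=east, and see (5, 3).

I use maze.sense passing dir=east, and get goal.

I call maze.move passing dir=east, and see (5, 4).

Answer: (5, 4)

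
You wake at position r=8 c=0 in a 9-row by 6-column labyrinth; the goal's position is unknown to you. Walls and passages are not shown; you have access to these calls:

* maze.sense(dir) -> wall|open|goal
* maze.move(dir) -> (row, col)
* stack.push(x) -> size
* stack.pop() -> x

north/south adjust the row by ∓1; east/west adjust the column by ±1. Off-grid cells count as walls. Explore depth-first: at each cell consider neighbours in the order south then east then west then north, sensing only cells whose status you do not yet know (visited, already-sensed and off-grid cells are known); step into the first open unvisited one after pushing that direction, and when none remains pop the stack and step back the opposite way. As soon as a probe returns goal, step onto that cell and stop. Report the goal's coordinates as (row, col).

Act: maze.sense[dir='east']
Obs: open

Act: stack.push[x='east']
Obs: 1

Act: maze.move[dir='east']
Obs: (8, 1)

Act: maze.sense[dir='east']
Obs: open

Act: stack.push[x='east']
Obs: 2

Act: maze.move[dir='east']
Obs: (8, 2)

Act: maze.sense[dir='east']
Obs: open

Act: stack.push[x='east']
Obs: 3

Act: maze.move[dir='east']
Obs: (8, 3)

Act: maze.sense[dir='east']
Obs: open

Act: stack.push[x='east']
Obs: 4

Act: maze.move[dir='east']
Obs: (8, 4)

Act: maze.sense[dir='east']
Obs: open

Act: stack.push[x='east']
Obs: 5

Act: maze.move[dir='east']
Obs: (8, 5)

Act: maze.sense[dir='north']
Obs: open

Act: stack.push[x='north']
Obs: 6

Act: maze.move[dir='north']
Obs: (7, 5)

Act: maze.sense[dir='west']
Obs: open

Act: stack.push[x='west']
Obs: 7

Act: maze.move[dir='west']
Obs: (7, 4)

Act: maze.sense[dir='west']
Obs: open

Act: stack.push[x='west']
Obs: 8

Act: maze.move[dir='west']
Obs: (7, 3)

Act: maze.sense[dir='west']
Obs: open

Act: stack.push[x='west']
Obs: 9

Act: maze.move[dir='west']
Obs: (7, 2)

Act: maze.sense[dir='west']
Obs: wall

Act: maze.sense[dir='north']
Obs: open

Act: stack.push[x='north']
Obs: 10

Act: maze.move[dir='north']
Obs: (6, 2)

Act: maze.sense[dir='east']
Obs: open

Act: stack.push[x='east']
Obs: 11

Act: maze.move[dir='east']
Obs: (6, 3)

Act: maze.sense[dir='east']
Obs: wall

Act: maze.sense[dir='north']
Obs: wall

Act: stack.pop[]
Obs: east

Act: maze.move[dir='west']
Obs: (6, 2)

Act: maze.sense[dir='west']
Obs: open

Act: stack.push[x='west']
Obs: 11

Act: maze.move[dir='west']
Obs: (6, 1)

Act: maze.sense[dir='west']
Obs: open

Act: stack.push[x='west']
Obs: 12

Act: maze.move[dir='west']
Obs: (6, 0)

Act: maze.sense[dir='south']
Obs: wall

Act: maze.sense[dir='north']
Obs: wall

Act: stack.pop[]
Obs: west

Act: maze.move[dir='east']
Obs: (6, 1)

Act: maze.sense[dir='north']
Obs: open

Act: stack.push[x='north']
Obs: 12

Act: maze.move[dir='north']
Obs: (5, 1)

Act: maze.sense[dir='east']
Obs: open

Act: stack.push[x='east']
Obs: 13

Act: maze.move[dir='east']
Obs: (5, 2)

Act: maze.sense[dir='north']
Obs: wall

Act: stack.pop[]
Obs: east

Act: maze.move[dir='west']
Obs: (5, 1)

Act: maze.sense[dir='north']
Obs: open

Act: stack.push[x='north']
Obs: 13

Act: maze.move[dir='north']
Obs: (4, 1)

Act: maze.sense[dir='west']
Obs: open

Act: stack.push[x='west']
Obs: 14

Act: maze.move[dir='west']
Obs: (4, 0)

Act: maze.sense[dir='north']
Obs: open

Act: stack.push[x='north']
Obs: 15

Act: maze.move[dir='north']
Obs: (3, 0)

Act: maze.sense[dir='east']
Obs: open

Act: stack.push[x='east']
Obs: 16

Act: maze.move[dir='east']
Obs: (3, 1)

Act: maze.sense[dir='east']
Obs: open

Act: stack.push[x='east']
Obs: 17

Act: maze.move[dir='east']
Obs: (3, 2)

Act: maze.sense[dir='east']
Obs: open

Act: stack.push[x='east']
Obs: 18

Act: maze.move[dir='east']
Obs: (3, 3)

Act: maze.sense[dir='south']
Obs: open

Act: stack.push[x='south']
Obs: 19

Act: maze.move[dir='south']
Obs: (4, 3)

Act: maze.sense[dir='east']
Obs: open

Act: stack.push[x='east']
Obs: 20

Act: maze.move[dir='east']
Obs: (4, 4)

Act: maze.sense[dir='south']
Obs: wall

Act: maze.sense[dir='east']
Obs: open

Act: stack.push[x='east']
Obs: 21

Act: maze.move[dir='east']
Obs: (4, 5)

Act: maze.sense[dir='south']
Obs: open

Act: stack.push[x='south']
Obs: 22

Act: maze.move[dir='south']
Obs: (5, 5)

Act: maze.sense[dir='south']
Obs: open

Act: stack.push[x='south']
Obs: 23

Act: maze.move[dir='south']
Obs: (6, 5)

Act: stack.pop[]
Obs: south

Act: maze.move[dir='north']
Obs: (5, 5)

Act: stack.pop[]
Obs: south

Act: maze.move[dir='north']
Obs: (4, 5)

Act: maze.sense[dir='north']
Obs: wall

Act: stack.pop[]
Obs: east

Act: maze.move[dir='west']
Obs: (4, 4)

Act: maze.sense[dir='north']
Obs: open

Act: stack.push[x='north']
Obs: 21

Act: maze.move[dir='north']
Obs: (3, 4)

Act: maze.sense[dir='north']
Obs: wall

Act: stack.pop[]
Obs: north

Act: maze.move[dir='south']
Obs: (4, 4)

Act: stack.pop[]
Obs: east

Act: maze.move[dir='west']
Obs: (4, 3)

Act: stack.pop[]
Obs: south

Act: maze.move[dir='north']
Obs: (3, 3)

Act: maze.sense[dir='north']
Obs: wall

Act: stack.pop[]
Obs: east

Act: maze.move[dir='west']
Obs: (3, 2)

Act: maze.sense[dir='north']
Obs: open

Act: stack.push[x='north']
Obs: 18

Act: maze.move[dir='north']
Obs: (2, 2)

Act: maze.sense[dir='west']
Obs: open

Act: stack.push[x='west']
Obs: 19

Act: maze.move[dir='west']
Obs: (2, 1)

Act: maze.sense[dir='west']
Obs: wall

Act: maze.sense[dir='north']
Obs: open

Act: stack.push[x='north']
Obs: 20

Act: maze.move[dir='north']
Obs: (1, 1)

Act: maze.sense[dir='east']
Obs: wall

Act: maze.sense[dir='west']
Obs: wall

Act: maze.sense[dir='north']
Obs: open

Act: stack.push[x='north']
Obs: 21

Act: maze.move[dir='north']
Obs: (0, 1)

Act: maze.sense[dir='east']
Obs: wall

Act: maze.sense[dir='west']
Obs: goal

Act: maze.move[dir='west']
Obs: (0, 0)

Answer: (0, 0)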